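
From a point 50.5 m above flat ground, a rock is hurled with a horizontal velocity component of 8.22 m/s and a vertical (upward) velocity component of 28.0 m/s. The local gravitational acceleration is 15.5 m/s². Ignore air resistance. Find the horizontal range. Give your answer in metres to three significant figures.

Vertical motion (up positive, ground at y = 0): 7.750 t² − (28.00) t − 50.5 = 0, so t = (28.00 + √(28.00² + 2·15.5·50.5)) / 15.5 = (28.00 + 48.47) / 15.5 = 4.934 s.
Horizontal distance: R = vₓ t = 8.220 × 4.934 = 40.55 m.

40.6 m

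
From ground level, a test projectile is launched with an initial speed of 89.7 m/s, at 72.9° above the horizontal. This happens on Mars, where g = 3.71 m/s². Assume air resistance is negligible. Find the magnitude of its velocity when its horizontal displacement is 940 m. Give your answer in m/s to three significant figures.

53.4 m/s

Horizontal component vₓ = 89.70 cos 72.9° = 26.38 m/s; vertical v_y0 = 89.70 sin 72.9° = 85.73 m/s.
x = vₓ t ⇒ t = 940/26.38 = 35.64 s.
Vertical velocity there: v_y = v_y0 − g t = 85.73 − 3.71 × 35.64 = −46.49 m/s.
Speed: √(vₓ² + v_y²) = √(26.38² + 46.49²) = 53.45 m/s.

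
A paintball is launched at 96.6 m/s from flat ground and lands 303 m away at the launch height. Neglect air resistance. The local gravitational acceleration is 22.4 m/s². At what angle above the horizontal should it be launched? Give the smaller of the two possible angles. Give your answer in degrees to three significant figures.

Level-ground range R = v₀² sin(2θ)/g ⇒ sin(2θ) = gR/v₀² = 22.4 × 303 / 96.6² = 0.7273.
2θ = 46.66° or 180° − 46.66° = 133.3°, so θ = 23.33° or 66.67°.
The smaller angle is 23.33°.

23.3°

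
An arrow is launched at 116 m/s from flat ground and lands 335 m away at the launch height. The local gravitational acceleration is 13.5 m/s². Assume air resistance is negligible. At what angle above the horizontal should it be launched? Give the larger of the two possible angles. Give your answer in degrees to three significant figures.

Level-ground range R = v₀² sin(2θ)/g ⇒ sin(2θ) = gR/v₀² = 13.5 × 335 / 116² = 0.3361.
2θ = 19.64° or 180° − 19.64° = 160.4°, so θ = 9.820° or 80.18°.
The larger angle is 80.18°.

80.2°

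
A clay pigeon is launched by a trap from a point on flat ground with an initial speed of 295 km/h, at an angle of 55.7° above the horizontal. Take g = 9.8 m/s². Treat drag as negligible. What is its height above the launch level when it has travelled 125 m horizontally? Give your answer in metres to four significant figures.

147.3 m

Convert: 295 km/h = 295/3.6 = 81.94 m/s.
Components: vₓ = 81.94 cos 55.7° = 46.18 m/s, v_y0 = 81.94 sin 55.7° = 67.69 m/s.
At x = 125 m, t = x/vₓ = 125/46.18 = 2.707 s.
Height: y = v_y0 t − ½ g t² = 67.69 × 2.707 − 4.900 × 2.707² = 183.2 − 35.90 = 147.3 m.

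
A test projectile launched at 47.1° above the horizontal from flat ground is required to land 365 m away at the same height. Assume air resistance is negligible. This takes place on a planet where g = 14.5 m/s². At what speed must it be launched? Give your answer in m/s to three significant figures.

72.8 m/s

Level-ground range: R = v₀² sin(2θ)/g, so v₀ = √(gR / sin 2θ).
v₀ = √(14.5 × 365 / sin 94.20°) = √(5292 / 0.9973) = √5306.8 = 72.85 m/s.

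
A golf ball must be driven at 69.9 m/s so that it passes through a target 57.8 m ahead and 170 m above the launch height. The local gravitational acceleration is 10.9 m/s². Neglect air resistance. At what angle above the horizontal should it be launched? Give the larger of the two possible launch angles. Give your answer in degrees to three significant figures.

Trajectory: y = x tanθ − g x² (1 + tan²θ)/(2v₀²). With x = 57.8, y = 170, v₀ = 69.9, g = 10.9:
3.726 tan²θ − 57.8 tanθ + (173.7) = 0.
tanθ = [57.8 ± √(57.8² − 4 × 3.726 × (173.7))] / (2 × 3.726) = (57.8 ± 27.41) / 7.453, giving tanθ = 4.078 or 11.43.
θ = 76.22° or 85.00°; the larger is 85.00°.

85.0°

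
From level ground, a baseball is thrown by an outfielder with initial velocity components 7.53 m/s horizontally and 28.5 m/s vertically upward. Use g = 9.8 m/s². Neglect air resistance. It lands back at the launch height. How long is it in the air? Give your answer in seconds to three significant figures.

It returns to y = 0 when t = 2 v_y0 / g = 2(28.50)/9.80 = 5.816 s.

5.82 s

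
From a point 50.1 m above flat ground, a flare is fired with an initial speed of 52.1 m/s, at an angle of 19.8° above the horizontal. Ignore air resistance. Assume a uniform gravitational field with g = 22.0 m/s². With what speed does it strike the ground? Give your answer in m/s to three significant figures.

70.1 m/s

vₓ = 52.10 cos 19.8° = 49.02 m/s; v_y0 = 52.10 sin 19.8° = 17.65 m/s.
The projectile lands when y = 50.1 + (17.65) t − ½·22.0·t² = 0. Positive root: t = (17.65 + √(17.65² + 2·22.0·50.1)) / 22.0 = (17.65 + 50.16) / 22.0 = 3.082 s.
Vertical velocity at impact: v_y = v_y0 − g t = 17.65 − 22.0 × 3.082 = −50.16 m/s.
Speed: |v| = √(vₓ² + v_y²) = √(49.02² + 50.16²) = 70.13 m/s.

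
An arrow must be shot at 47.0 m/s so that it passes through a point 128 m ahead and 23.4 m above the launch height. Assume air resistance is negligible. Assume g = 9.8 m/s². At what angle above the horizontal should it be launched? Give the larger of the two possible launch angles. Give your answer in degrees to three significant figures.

Trajectory: y = x tanθ − g x² (1 + tan²θ)/(2v₀²). With x = 128, y = 23.4, v₀ = 47.0, g = 9.80:
36.34 tan²θ − 128 tanθ + (59.74) = 0.
tanθ = [128 ± √(128² − 4 × 36.34 × (59.74))] / (2 × 36.34) = (128 ± 87.74) / 72.69, giving tanθ = 0.5538 or 2.968.
θ = 28.98° or 71.38°; the larger is 71.38°.

71.4°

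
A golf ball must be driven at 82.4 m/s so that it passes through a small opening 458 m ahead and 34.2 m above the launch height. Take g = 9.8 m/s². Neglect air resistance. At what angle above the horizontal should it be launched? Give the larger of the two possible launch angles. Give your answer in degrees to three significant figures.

Trajectory: y = x tanθ − g x² (1 + tan²θ)/(2v₀²). With x = 458, y = 34.2, v₀ = 82.4, g = 9.80:
151.4 tan²θ − 458 tanθ + (185.6) = 0.
tanθ = [458 ± √(458² − 4 × 151.4 × (185.6))] / (2 × 151.4) = (458 ± 312.1) / 302.8, giving tanθ = 0.4820 or 2.543.
θ = 25.73° or 68.54°; the larger is 68.54°.

68.5°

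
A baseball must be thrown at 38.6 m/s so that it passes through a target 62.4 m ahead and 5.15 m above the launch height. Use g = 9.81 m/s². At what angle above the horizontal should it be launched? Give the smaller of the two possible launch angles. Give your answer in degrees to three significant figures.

Trajectory: y = x tanθ − g x² (1 + tan²θ)/(2v₀²). With x = 62.4, y = 5.15, v₀ = 38.6, g = 9.81:
12.82 tan²θ − 62.4 tanθ + (17.97) = 0.
tanθ = [62.4 ± √(62.4² − 4 × 12.82 × (17.97))] / (2 × 12.82) = (62.4 ± 54.52) / 25.64, giving tanθ = 0.3074 or 4.561.
θ = 17.09° or 77.63°; the smaller is 17.09°.

17.1°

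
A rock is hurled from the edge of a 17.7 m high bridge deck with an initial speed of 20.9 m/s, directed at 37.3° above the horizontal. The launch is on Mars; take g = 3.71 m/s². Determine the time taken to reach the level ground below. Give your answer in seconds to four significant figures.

8.018 s

vₓ = 20.90 cos 37.3° = 16.63 m/s; v_y0 = 20.90 sin 37.3° = 12.67 m/s.
With up positive and y = 0 at the ground: y(t) = 17.7 + (12.67) t − 1.855 t². Setting y = 0 and taking the positive root: t = [12.67 + √(12.67² + 2·3.71·17.7)] / 3.71 = (12.67 + 17.08) / 3.71 = 8.018 s.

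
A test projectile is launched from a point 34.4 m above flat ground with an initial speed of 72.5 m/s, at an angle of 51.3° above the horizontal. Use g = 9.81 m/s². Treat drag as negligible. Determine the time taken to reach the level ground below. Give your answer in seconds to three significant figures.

Horizontal component vₓ = 72.50 cos 51.3° = 45.33 m/s; vertical v_y0 = 72.50 sin 51.3° = 56.58 m/s.
With up positive and y = 0 at the ground: y(t) = 34.4 + (56.58) t − 4.905 t². Setting y = 0 and taking the positive root: t = [56.58 + √(56.58² + 2·9.81·34.4)] / 9.81 = (56.58 + 62.26) / 9.81 = 12.11 s.

12.1 s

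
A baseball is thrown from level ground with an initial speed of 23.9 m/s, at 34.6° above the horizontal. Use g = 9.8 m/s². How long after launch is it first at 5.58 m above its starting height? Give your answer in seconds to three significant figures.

Horizontal component vₓ = 23.90 cos 34.6° = 19.67 m/s; vertical v_y0 = 23.90 sin 34.6° = 13.57 m/s.
Set y = v_y0 t − ½ g t² = 5.58: 4.900 t² − 13.57 t + 5.58 = 0.
t = [13.57 ± √(13.57² − 2·9.80·5.58)] / 9.80 = (13.57 ± 8.650) / 9.80, so t = 0.5022 s or t = 2.267 s.
The first (ascending) time is 0.5022 s.

0.502 s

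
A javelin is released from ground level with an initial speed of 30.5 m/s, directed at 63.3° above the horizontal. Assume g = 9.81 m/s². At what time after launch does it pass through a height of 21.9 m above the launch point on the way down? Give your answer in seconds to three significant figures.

Components: vₓ = 30.50 cos 63.3° = 13.70 m/s, v_y0 = 30.50 sin 63.3° = 27.25 m/s.
Set y = v_y0 t − ½ g t² = 21.9: 4.905 t² − 27.25 t + 21.9 = 0.
Quadratic formula: t = (27.25 ± √312.77) / 9.81 = (27.25 ± 17.69) / 9.81 → t = 0.9748 s or 4.580 s.
The descending-branch root is 4.580 s.

4.58 s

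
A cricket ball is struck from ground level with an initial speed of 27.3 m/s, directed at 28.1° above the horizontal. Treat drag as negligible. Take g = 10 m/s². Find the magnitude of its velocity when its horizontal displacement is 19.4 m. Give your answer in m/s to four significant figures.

24.56 m/s

Components: vₓ = 27.30 cos 28.1° = 24.08 m/s, v_y0 = 27.30 sin 28.1° = 12.86 m/s.
At x = 19.4 m, t = x/vₓ = 19.4/24.08 = 0.8056 s.
Vertical velocity there: v_y = v_y0 − g t = 12.86 − 10.0 × 0.8056 = 4.803 m/s.
Speed: √(vₓ² + v_y²) = √(24.08² + 4.803²) = 24.56 m/s.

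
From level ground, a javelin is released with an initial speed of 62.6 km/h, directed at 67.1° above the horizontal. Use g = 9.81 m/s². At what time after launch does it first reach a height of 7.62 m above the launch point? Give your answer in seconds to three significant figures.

0.578 s

Convert: 62.6 km/h = 62.6/3.6 = 17.39 m/s.
vₓ = 17.39 cos 67.1° = 6.766 m/s; v_y0 = 17.39 sin 67.1° = 16.02 m/s.
Set y = v_y0 t − ½ g t² = 7.62: 4.905 t² − 16.02 t + 7.62 = 0.
t = [16.02 ± √(16.02² − 2·9.81·7.62)] / 9.81 = (16.02 ± 10.35) / 9.81, so t = 0.5780 s or t = 2.688 s.
The first (ascending) time is 0.5780 s.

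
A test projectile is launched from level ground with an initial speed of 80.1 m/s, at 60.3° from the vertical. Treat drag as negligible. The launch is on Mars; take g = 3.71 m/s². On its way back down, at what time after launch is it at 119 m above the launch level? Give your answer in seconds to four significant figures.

17.79 s

vₓ = 80.10 sin 60.3° = 69.58 m/s; v_y0 = 80.10 cos 60.3° = 39.69 m/s.
Require v_y0 t − ½ g t² = 119, i.e. 1.855 t² − 39.69 t + 119 = 0.
t = [39.69 ± √(39.69² − 2·3.71·119)] / 3.71 = (39.69 ± 26.31) / 3.71, so t = 3.606 s or t = 17.79 s.
The descending-branch root is 17.79 s.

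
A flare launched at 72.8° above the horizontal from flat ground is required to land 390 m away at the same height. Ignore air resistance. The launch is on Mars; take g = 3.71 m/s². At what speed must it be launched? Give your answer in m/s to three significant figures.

Level-ground range: R = v₀² sin(2θ)/g, so v₀ = √(gR / sin 2θ).
v₀ = √(3.71 × 390 / sin 145.6°) = √(1447 / 0.5650) = √2561.0 = 50.61 m/s.

50.6 m/s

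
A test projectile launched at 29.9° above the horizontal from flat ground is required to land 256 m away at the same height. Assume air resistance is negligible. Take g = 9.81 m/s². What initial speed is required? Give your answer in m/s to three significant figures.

From R = (v₀² / g) sin 2θ: v₀ = √(gR / sin 2θ).
v₀ = √(9.81 × 256 / sin 59.80°) = √(2511 / 0.8643) = √2905.7 = 53.90 m/s.

53.9 m/s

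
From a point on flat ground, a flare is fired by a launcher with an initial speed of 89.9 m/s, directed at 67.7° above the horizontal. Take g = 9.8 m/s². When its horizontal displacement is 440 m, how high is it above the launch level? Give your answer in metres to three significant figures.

258 m

vₓ = 89.90 cos 67.7° = 34.11 m/s; v_y0 = 89.90 sin 67.7° = 83.18 m/s.
At x = 440 m, t = x/vₓ = 440/34.11 = 12.90 s.
Height: y = v_y0 t − ½ g t² = 83.18 × 12.90 − 4.900 × 12.90² = 1073 − 815.2 = 257.6 m.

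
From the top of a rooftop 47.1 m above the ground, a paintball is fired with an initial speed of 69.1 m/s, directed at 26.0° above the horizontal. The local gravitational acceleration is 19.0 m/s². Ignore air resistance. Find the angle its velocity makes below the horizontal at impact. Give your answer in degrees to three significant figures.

40.0°

Resolve: vₓ = 69.10 cos 26.0° = 62.11 m/s and v_y0 = 69.10 sin 26.0° = 30.29 m/s.
Vertical motion (up positive, ground at y = 0): 9.500 t² − (30.29) t − 47.1 = 0, so t = (30.29 + √(30.29² + 2·19.0·47.1)) / 19.0 = (30.29 + 52.03) / 19.0 = 4.333 s.
At impact: v_y = v_y0 − g t = −52.03 m/s; vₓ = 62.11 m/s.
Angle below horizontal: arctan(|v_y|/vₓ) = arctan(52.03/62.11) = 39.96°.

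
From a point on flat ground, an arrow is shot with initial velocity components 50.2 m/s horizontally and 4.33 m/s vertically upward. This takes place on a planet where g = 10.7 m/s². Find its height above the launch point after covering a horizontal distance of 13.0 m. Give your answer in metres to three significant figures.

0.763 m

x = vₓ t ⇒ t = 13.0/50.20 = 0.2590 s.
Height: y = v_y0 t − ½ g t² = 4.330 × 0.2590 − 5.350 × 0.2590² = 1.121 − 0.3588 = 0.7625 m.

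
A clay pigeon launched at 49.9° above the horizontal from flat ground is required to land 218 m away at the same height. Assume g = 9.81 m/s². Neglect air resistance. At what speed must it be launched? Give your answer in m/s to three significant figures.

From R = (v₀² / g) sin 2θ: v₀ = √(gR / sin 2θ).
v₀ = √(9.81 × 218 / sin 99.80°) = √(2139 / 0.9854) = √2170.2 = 46.59 m/s.

46.6 m/s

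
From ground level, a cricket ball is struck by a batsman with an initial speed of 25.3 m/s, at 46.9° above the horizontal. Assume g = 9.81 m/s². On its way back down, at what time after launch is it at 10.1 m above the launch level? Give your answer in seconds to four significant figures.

3.102 s

Resolve: vₓ = 25.30 cos 46.9° = 17.29 m/s and v_y0 = 25.30 sin 46.9° = 18.47 m/s.
Require v_y0 t − ½ g t² = 10.1, i.e. 4.905 t² − 18.47 t + 10.1 = 0.
t = [18.47 ± √(18.47² − 2·9.81·10.1)] / 9.81 = (18.47 ± 11.96) / 9.81, so t = 0.6637 s or t = 3.102 s.
The descending-branch root is 3.102 s.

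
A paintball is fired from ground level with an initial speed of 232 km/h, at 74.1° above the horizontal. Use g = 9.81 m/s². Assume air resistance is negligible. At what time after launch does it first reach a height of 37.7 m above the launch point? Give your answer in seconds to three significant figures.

Convert: 232 km/h = 232/3.6 = 64.44 m/s.
vₓ = 64.44 cos 74.1° = 17.66 m/s; v_y0 = 64.44 sin 74.1° = 61.98 m/s.
Set y = v_y0 t − ½ g t² = 37.7: 4.905 t² − 61.98 t + 37.7 = 0.
Quadratic formula: t = (61.98 ± √3101.7) / 9.81 = (61.98 ± 55.69) / 9.81 → t = 0.6408 s or 12.00 s.
The first (ascending) time is 0.6408 s.

0.641 s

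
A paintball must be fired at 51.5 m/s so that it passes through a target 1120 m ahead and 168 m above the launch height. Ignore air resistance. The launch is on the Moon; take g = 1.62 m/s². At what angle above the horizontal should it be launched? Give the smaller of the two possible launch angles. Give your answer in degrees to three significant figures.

Trajectory: y = x tanθ − g x² (1 + tan²θ)/(2v₀²). With x = 1120, y = 168, v₀ = 51.5, g = 1.62:
383.1 tan²θ − 1120 tanθ + (551.1) = 0.
tanθ = [1120 ± √(1120² − 4 × 383.1 × (551.1))] / (2 × 383.1) = (1120 ± 640.2) / 766.2, giving tanθ = 0.6262 or 2.297.
θ = 32.05° or 66.48°; the smaller is 32.05°.

32.1°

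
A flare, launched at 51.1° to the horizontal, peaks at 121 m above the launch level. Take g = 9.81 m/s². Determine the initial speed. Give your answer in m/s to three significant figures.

At the peak v_y = 0, so v_y0 = √(2gH) = √(2 × 9.81 × 121) = 48.72 m/s.
v_y0 = v₀ sin θ ⇒ v₀ = 48.72 / sin 51.1° = 62.61 m/s.

62.6 m/s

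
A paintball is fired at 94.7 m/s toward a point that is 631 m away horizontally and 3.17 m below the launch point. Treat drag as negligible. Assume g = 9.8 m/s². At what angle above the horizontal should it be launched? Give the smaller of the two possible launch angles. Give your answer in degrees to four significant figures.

21.45°

Trajectory: y = x tanθ − g x² (1 + tan²θ)/(2v₀²). With x = 631, y = −3.17, v₀ = 94.7, g = 9.80:
217.5 tan²θ − 631 tanθ + (214.4) = 0.
tanθ = [631 ± √(631² − 4 × 217.5 × (214.4))] / (2 × 217.5) = (631 ± 460.0) / 435.1, giving tanθ = 0.3930 or 2.508.
θ = 21.45° or 68.26°; the smaller is 21.45°.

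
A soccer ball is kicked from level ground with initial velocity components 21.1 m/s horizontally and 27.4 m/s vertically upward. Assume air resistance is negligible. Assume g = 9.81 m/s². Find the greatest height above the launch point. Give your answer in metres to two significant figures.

Maximum height: H = v_y0² / (2g) = 27.40² / (2 × 9.81) = 38.27 m.

38 m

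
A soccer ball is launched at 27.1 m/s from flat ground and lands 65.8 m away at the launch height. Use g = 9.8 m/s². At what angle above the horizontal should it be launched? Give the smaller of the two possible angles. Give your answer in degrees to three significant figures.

30.7°

From R = (v₀²/g) sin 2θ: sin 2θ = 9.80 × 65.8 / 734.41 = 0.8780.
2θ = 61.41° or 180° − 61.41° = 118.6°, so θ = 30.70° or 59.30°.
The smaller angle is 30.70°.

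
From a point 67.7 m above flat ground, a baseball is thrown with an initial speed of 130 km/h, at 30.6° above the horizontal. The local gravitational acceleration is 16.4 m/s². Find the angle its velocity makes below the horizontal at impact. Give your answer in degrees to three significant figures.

Convert: 130 km/h = 130/3.6 = 36.11 m/s.
vₓ = 36.11 cos 30.6° = 31.08 m/s; v_y0 = 36.11 sin 30.6° = 18.38 m/s.
The projectile lands when y = 67.7 + (18.38) t − ½·16.4·t² = 0. Positive root: t = (18.38 + √(18.38² + 2·16.4·67.7)) / 16.4 = (18.38 + 50.58) / 16.4 = 4.205 s.
At impact: v_y = v_y0 − g t = −50.58 m/s; vₓ = 31.08 m/s.
Angle below horizontal: arctan(|v_y|/vₓ) = arctan(50.58/31.08) = 58.43°.

58.4°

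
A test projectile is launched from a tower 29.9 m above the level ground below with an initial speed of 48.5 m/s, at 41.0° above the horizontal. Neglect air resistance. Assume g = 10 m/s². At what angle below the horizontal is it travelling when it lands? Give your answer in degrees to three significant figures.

47.6°

Components: vₓ = 48.50 cos 41.0° = 36.60 m/s, v_y0 = 48.50 sin 41.0° = 31.82 m/s.
The projectile lands when y = 29.9 + (31.82) t − ½·10.0·t² = 0. Positive root: t = (31.82 + √(31.82² + 2·10.0·29.9)) / 10.0 = (31.82 + 40.13) / 10.0 = 7.195 s.
At impact: v_y = v_y0 − g t = −40.13 m/s; vₓ = 36.60 m/s.
Angle below horizontal: arctan(|v_y|/vₓ) = arctan(40.13/36.60) = 47.63°.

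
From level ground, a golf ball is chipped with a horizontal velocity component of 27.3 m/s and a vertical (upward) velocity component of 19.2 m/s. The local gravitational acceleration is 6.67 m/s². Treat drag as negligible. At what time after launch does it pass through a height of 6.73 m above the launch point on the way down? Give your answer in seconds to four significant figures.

5.382 s

Height y(t) = 19.20 t − 3.335 t² = 6.73 gives 3.335 t² − 19.20 t + 6.73 = 0.
Quadratic formula: t = (19.20 ± √278.86) / 6.67 = (19.20 ± 16.70) / 6.67 → t = 0.3749 s or 5.382 s.
The descending-branch root is 5.382 s.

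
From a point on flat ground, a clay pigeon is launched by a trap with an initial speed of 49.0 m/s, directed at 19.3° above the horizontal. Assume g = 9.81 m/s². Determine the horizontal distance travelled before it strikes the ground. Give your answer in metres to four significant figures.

152.7 m

vₓ = 49.00 cos 19.3° = 46.25 m/s; v_y0 = 49.00 sin 19.3° = 16.20 m/s.
Time aloft: T = 2 v_y0 / g = 2 × 16.20 / 9.81 = 3.302 s.
Range: R = vₓ T = 46.25 × 3.302 = 152.7 m.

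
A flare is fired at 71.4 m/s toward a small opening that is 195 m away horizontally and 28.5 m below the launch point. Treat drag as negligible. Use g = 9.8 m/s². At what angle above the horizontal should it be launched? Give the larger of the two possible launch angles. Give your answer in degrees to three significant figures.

Trajectory: y = x tanθ − g x² (1 + tan²θ)/(2v₀²). With x = 195, y = −28.5, v₀ = 71.4, g = 9.80:
36.55 tan²θ − 195 tanθ + (8.048) = 0.
tanθ = [195 ± √(195² − 4 × 36.55 × (8.048))] / (2 × 36.55) = (195 ± 192.0) / 73.10, giving tanθ = 0.04160 or 5.294.
θ = 2.382° or 79.30°; the larger is 79.30°.

79.3°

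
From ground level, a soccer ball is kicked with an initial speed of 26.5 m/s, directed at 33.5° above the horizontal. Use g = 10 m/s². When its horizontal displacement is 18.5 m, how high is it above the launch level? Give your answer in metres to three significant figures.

Resolve: vₓ = 26.50 cos 33.5° = 22.10 m/s and v_y0 = 26.50 sin 33.5° = 14.63 m/s.
x = vₓ t ⇒ t = 18.5/22.10 = 0.8372 s.
Height: y = v_y0 t − ½ g t² = 14.63 × 0.8372 − 5.000 × 0.8372² = 12.24 − 3.504 = 8.741 m.

8.74 m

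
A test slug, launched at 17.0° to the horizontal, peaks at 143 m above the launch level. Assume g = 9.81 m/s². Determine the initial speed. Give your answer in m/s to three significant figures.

At the peak v_y = 0, so v_y0 = √(2gH) = √(2 × 9.81 × 143) = 52.97 m/s.
v_y0 = v₀ sin θ ⇒ v₀ = 52.97 / sin 17.0° = 181.2 m/s.

181 m/s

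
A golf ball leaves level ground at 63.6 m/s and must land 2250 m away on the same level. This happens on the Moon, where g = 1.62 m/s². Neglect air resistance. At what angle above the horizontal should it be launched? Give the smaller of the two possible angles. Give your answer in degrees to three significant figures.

32.2°

Level-ground range R = v₀² sin(2θ)/g ⇒ sin(2θ) = gR/v₀² = 1.62 × 2250 / 63.6² = 0.9011.
2θ = 64.31° or 180° − 64.31° = 115.7°, so θ = 32.15° or 57.85°.
The smaller angle is 32.15°.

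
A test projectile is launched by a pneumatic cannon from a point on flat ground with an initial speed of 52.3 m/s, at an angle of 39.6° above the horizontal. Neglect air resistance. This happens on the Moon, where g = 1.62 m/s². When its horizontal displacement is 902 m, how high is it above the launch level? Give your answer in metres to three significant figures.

340 m

Horizontal component vₓ = 52.30 cos 39.6° = 40.30 m/s; vertical v_y0 = 52.30 sin 39.6° = 33.34 m/s.
x = vₓ t ⇒ t = 902/40.30 = 22.38 s.
Height: y = v_y0 t − ½ g t² = 33.34 × 22.38 − 0.8100 × 22.38² = 746.2 − 405.8 = 340.4 m.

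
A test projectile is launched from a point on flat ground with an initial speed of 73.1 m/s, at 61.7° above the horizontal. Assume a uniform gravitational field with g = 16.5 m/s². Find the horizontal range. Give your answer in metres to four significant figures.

270.4 m

vₓ = 73.10 cos 61.7° = 34.66 m/s; v_y0 = 73.10 sin 61.7° = 64.36 m/s.
Flight time T = 2 v_y0 / g = 7.802 s.
Horizontal distance R = vₓ T = 34.66 × 7.802 = 270.4 m.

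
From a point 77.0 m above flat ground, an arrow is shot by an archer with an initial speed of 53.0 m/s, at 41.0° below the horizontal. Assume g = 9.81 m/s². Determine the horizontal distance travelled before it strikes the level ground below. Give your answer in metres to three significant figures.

70.9 m

vₓ = 53.00 cos 41.0° = 40.00 m/s; v_y0 = −34.77 m/s (downward).
The projectile lands when y = 77.0 + (−34.77) t − ½·9.81·t² = 0. Positive root: t = (−34.77 + √(34.77² + 2·9.81·77.0)) / 9.81 = (−34.77 + 52.15) / 9.81 = 1.772 s.
Horizontal distance: R = vₓ t = 40.00 × 1.772 = 70.87 m.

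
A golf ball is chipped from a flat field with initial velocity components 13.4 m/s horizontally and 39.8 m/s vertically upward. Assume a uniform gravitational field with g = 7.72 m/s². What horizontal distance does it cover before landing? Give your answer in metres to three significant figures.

Time aloft: T = 2 v_y0 / g = 2 × 39.80 / 7.72 = 10.31 s.
Horizontal distance R = vₓ T = 13.40 × 10.31 = 138.2 m.

138 m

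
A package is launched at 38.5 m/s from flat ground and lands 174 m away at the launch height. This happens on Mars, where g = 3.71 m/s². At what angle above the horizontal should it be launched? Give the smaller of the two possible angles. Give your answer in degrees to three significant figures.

Level-ground range R = v₀² sin(2θ)/g ⇒ sin(2θ) = gR/v₀² = 3.71 × 174 / 38.5² = 0.4355.
2θ = 25.82° or 180° − 25.82° = 154.2°, so θ = 12.91° or 77.09°.
The smaller angle is 12.91°.

12.9°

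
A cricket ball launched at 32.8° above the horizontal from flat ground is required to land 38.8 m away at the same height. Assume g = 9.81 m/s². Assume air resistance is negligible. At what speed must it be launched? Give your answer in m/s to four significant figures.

From R = (v₀² / g) sin 2θ: v₀ = √(gR / sin 2θ).
v₀ = √(9.81 × 38.8 / sin 65.60°) = √(380.6 / 0.9107) = √417.96 = 20.44 m/s.

20.44 m/s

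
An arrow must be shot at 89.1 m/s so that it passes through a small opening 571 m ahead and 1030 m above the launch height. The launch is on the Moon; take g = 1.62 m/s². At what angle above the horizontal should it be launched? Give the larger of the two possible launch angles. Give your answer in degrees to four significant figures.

86.20°

Trajectory: y = x tanθ − g x² (1 + tan²θ)/(2v₀²). With x = 571, y = 1030, v₀ = 89.1, g = 1.62:
33.27 tan²θ − 571 tanθ + (1063) = 0.
tanθ = [571 ± √(571² − 4 × 33.27 × (1063))] / (2 × 33.27) = (571 ± 429.6) / 66.53, giving tanθ = 2.125 or 15.04.
θ = 64.80° or 86.20°; the larger is 86.20°.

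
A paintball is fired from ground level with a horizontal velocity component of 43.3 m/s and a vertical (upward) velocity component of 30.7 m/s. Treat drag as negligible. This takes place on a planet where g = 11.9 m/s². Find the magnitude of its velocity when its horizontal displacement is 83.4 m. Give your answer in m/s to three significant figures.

44.0 m/s

x = vₓ t ⇒ t = 83.4/43.30 = 1.926 s.
Vertical velocity there: v_y = v_y0 − g t = 30.70 − 11.9 × 1.926 = 7.779 m/s.
Speed: √(vₓ² + v_y²) = √(43.30² + 7.779²) = 43.99 m/s.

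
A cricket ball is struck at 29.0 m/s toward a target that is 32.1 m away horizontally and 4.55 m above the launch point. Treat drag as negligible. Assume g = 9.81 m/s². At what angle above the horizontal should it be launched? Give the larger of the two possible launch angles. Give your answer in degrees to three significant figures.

Trajectory: y = x tanθ − g x² (1 + tan²θ)/(2v₀²). With x = 32.1, y = 4.55, v₀ = 29.0, g = 9.81:
6.010 tan²θ − 32.1 tanθ + (10.56) = 0.
tanθ = [32.1 ± √(32.1² − 4 × 6.010 × (10.56))] / (2 × 6.010) = (32.1 ± 27.87) / 12.02, giving tanθ = 0.3522 or 4.989.
θ = 19.40° or 78.67°; the larger is 78.67°.

78.7°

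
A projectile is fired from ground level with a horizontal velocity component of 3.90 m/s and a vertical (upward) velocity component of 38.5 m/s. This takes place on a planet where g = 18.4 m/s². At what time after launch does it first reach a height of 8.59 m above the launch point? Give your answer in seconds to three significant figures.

Require v_y0 t − ½ g t² = 8.59, i.e. 9.200 t² − 38.50 t + 8.59 = 0.
Quadratic formula: t = (38.50 ± √1166.1) / 18.4 = (38.50 ± 34.15) / 18.4 → t = 0.2365 s or 3.948 s.
The first (ascending) time is 0.2365 s.

0.236 s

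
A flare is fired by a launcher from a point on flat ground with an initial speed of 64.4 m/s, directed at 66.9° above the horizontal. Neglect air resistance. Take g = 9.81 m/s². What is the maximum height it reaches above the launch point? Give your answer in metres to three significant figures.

179 m

Resolve: vₓ = 64.40 cos 66.9° = 25.27 m/s and v_y0 = 64.40 sin 66.9° = 59.24 m/s.
At the apex v_y = 0, so H = v_y0²/(2g) = 59.24²/19.62 = 178.8 m.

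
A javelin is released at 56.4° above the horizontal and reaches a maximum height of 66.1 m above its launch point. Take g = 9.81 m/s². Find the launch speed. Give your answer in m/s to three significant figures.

At the peak v_y = 0, so v_y0 = √(2gH) = √(2 × 9.81 × 66.1) = 36.01 m/s.
v_y0 = v₀ sin θ ⇒ v₀ = 36.01 / sin 56.4° = 43.24 m/s.

43.2 m/s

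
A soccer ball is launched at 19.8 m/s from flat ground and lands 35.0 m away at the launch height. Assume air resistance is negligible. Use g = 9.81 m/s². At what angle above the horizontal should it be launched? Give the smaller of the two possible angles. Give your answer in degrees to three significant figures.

30.6°

Level-ground range R = v₀² sin(2θ)/g ⇒ sin(2θ) = gR/v₀² = 9.81 × 35.0 / 19.8² = 0.8758.
2θ = 61.14° or 180° − 61.14° = 118.9°, so θ = 30.57° or 59.43°.
The smaller angle is 30.57°.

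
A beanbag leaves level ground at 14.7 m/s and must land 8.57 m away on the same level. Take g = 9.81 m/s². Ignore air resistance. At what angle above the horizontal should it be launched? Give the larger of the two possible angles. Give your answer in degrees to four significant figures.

R = v₀² sin 2θ / g gives sin 2θ = gR/v₀² = 9.81·8.57/14.7² = 0.3891.
2θ = 22.90° or 180° − 22.90° = 157.1°, so θ = 11.45° or 78.55°.
The larger angle is 78.55°.

78.55°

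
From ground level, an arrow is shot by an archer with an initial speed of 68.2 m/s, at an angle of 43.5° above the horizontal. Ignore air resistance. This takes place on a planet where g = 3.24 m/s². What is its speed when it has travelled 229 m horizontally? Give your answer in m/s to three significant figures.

vₓ = 68.20 cos 43.5° = 49.47 m/s; v_y0 = 68.20 sin 43.5° = 46.95 m/s.
At x = 229 m, t = x/vₓ = 229/49.47 = 4.629 s.
Vertical velocity there: v_y = v_y0 − g t = 46.95 − 3.24 × 4.629 = 31.95 m/s.
Speed: √(vₓ² + v_y²) = √(49.47² + 31.95²) = 58.89 m/s.

58.9 m/s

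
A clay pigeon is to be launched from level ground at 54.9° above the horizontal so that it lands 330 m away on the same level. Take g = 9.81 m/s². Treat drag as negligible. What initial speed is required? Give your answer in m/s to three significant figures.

58.7 m/s

On level ground R = v₀² sin 2θ / g ⇒ v₀ = √(gR / sin 2θ).
v₀ = √(9.81 × 330 / sin 109.8°) = √(3237 / 0.9409) = √3440.7 = 58.66 m/s.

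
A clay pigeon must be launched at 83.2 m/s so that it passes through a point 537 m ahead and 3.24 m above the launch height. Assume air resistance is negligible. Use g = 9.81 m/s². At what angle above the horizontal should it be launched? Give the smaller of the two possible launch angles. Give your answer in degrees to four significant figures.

25.22°

Trajectory: y = x tanθ − g x² (1 + tan²θ)/(2v₀²). With x = 537, y = 3.24, v₀ = 83.2, g = 9.81:
204.3 tan²θ − 537 tanθ + (207.6) = 0.
tanθ = [537 ± √(537² − 4 × 204.3 × (207.6))] / (2 × 204.3) = (537 ± 344.5) / 408.7, giving tanθ = 0.4709 or 2.157.
θ = 25.22° or 65.13°; the smaller is 25.22°.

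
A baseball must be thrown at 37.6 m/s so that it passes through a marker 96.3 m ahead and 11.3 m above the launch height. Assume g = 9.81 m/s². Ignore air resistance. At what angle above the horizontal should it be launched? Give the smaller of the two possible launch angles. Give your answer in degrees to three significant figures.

29.0°

Trajectory: y = x tanθ − g x² (1 + tan²θ)/(2v₀²). With x = 96.3, y = 11.3, v₀ = 37.6, g = 9.81:
32.17 tan²θ − 96.3 tanθ + (43.47) = 0.
tanθ = [96.3 ± √(96.3² − 4 × 32.17 × (43.47))] / (2 × 32.17) = (96.3 ± 60.65) / 64.35, giving tanθ = 0.5540 or 2.439.
θ = 28.99° or 67.71°; the smaller is 28.99°.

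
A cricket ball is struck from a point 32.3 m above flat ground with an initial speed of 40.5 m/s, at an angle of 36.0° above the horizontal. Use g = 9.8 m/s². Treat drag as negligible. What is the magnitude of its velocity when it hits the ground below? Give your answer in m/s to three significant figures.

vₓ = 40.50 cos 36.0° = 32.77 m/s; v_y0 = 40.50 sin 36.0° = 23.81 m/s.
Vertical motion (up positive, ground at y = 0): 4.900 t² − (23.81) t − 32.3 = 0, so t = (23.81 + √(23.81² + 2·9.80·32.3)) / 9.80 = (23.81 + 34.64) / 9.80 = 5.964 s.
Vertical velocity at impact: v_y = v_y0 − g t = 23.81 − 9.80 × 5.964 = −34.64 m/s.
Speed: |v| = √(vₓ² + v_y²) = √(32.77² + 34.64²) = 47.68 m/s.

47.7 m/s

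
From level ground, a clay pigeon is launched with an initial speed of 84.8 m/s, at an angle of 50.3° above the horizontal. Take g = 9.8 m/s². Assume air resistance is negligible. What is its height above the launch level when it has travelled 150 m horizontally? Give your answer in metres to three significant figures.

Horizontal component vₓ = 84.80 cos 50.3° = 54.17 m/s; vertical v_y0 = 84.80 sin 50.3° = 65.25 m/s.
Time to reach x = 150 m: t = x/vₓ = 150/54.17 = 2.769 s.
Height: y = v_y0 t − ½ g t² = 65.25 × 2.769 − 4.900 × 2.769² = 180.7 − 37.58 = 143.1 m.

143 m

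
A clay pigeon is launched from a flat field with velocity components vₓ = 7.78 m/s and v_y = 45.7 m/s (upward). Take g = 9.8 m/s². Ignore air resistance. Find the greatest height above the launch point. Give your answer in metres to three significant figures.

At the apex v_y = 0, so H = v_y0²/(2g) = 45.70²/19.60 = 106.6 m.

107 m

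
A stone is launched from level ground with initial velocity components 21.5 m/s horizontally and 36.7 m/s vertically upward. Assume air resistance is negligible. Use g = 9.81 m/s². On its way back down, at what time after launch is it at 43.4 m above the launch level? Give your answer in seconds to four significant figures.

6.010 s

Height y(t) = 36.70 t − 4.905 t² = 43.4 gives 4.905 t² − 36.70 t + 43.4 = 0.
Quadratic formula: t = (36.70 ± √495.38) / 9.81 = (36.70 ± 22.26) / 9.81 → t = 1.472 s or 6.010 s.
The descending-branch root is 6.010 s.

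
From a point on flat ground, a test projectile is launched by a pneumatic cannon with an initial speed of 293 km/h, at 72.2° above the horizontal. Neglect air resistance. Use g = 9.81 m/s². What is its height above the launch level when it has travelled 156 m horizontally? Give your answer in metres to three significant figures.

293 m

Convert: 293 km/h = 293/3.6 = 81.39 m/s.
vₓ = 81.39 cos 72.2° = 24.88 m/s; v_y0 = 81.39 sin 72.2° = 77.49 m/s.
At x = 156 m, t = x/vₓ = 156/24.88 = 6.270 s.
Height: y = v_y0 t − ½ g t² = 77.49 × 6.270 − 4.905 × 6.270² = 485.9 − 192.8 = 293.1 m.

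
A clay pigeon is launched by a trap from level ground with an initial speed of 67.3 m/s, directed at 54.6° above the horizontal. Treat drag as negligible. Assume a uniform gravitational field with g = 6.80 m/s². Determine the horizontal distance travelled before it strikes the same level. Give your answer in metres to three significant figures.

629 m

Components: vₓ = 67.30 cos 54.6° = 38.99 m/s, v_y0 = 67.30 sin 54.6° = 54.86 m/s.
Flight time T = 2 v_y0 / g = 16.13 s.
Horizontal distance R = vₓ T = 38.99 × 16.13 = 629.0 m.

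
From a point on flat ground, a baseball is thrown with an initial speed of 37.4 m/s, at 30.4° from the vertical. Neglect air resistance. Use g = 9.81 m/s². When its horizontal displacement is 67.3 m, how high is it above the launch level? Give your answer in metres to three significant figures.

52.7 m

Resolve: vₓ = 37.40 sin 30.4° = 18.93 m/s and v_y0 = 37.40 cos 30.4° = 32.26 m/s.
Time to reach x = 67.3 m: t = x/vₓ = 67.3/18.93 = 3.556 s.
Height: y = v_y0 t − ½ g t² = 32.26 × 3.556 − 4.905 × 3.556² = 114.7 − 62.03 = 52.69 m.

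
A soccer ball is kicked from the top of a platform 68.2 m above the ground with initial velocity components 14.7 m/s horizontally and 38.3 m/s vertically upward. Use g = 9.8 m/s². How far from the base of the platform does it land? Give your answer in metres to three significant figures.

137 m

The projectile lands when y = 68.2 + (38.30) t − ½·9.80·t² = 0. Positive root: t = (38.30 + √(38.30² + 2·9.80·68.2)) / 9.80 = (38.30 + 52.95) / 9.80 = 9.311 s.
Horizontal distance: R = vₓ t = 14.70 × 9.311 = 136.9 m.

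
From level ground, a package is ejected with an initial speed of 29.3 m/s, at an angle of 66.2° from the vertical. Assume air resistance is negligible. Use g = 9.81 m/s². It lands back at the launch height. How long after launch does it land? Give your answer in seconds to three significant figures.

2.41 s

Resolve: vₓ = 29.30 sin 66.2° = 26.81 m/s and v_y0 = 29.30 cos 66.2° = 11.82 m/s.
Time of flight on level ground: T = 2 v_y0 / g = 2 × 11.82 / 9.81 = 2.411 s.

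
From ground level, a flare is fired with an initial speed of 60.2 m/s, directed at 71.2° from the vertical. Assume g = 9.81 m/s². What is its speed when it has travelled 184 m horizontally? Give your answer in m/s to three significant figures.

58.3 m/s

vₓ = 60.20 sin 71.2° = 56.99 m/s; v_y0 = 60.20 cos 71.2° = 19.40 m/s.
x = vₓ t ⇒ t = 184/56.99 = 3.229 s.
Vertical velocity there: v_y = v_y0 − g t = 19.40 − 9.81 × 3.229 = −12.27 m/s.
Speed: √(vₓ² + v_y²) = √(56.99² + 12.27²) = 58.29 m/s.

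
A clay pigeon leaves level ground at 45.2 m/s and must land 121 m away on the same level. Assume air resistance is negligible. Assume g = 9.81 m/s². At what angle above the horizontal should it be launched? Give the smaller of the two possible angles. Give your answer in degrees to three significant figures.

Level-ground range R = v₀² sin(2θ)/g ⇒ sin(2θ) = gR/v₀² = 9.81 × 121 / 45.2² = 0.5810.
2θ = 35.52° or 180° − 35.52° = 144.5°, so θ = 17.76° or 72.24°.
The smaller angle is 17.76°.

17.8°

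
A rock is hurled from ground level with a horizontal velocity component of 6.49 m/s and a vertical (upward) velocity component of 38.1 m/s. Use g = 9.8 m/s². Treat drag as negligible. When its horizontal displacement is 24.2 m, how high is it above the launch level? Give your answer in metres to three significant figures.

73.9 m

x = vₓ t ⇒ t = 24.2/6.490 = 3.729 s.
Height: y = v_y0 t − ½ g t² = 38.10 × 3.729 − 4.900 × 3.729² = 142.1 − 68.13 = 73.94 m.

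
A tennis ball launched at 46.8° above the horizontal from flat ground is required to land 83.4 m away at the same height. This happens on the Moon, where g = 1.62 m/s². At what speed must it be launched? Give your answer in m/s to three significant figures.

From R = (v₀² / g) sin 2θ: v₀ = √(gR / sin 2θ).
v₀ = √(1.62 × 83.4 / sin 93.60°) = √(135.1 / 0.9980) = √135.38 = 11.64 m/s.

11.6 m/s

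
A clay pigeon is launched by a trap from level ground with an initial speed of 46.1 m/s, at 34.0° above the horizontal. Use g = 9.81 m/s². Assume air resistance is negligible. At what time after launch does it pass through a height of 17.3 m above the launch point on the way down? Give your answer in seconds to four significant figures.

vₓ = 46.10 cos 34.0° = 38.22 m/s; v_y0 = 46.10 sin 34.0° = 25.78 m/s.
Height y(t) = 25.78 t − 4.905 t² = 17.3 gives 4.905 t² − 25.78 t + 17.3 = 0.
Quadratic formula: t = (25.78 ± √325.12) / 9.81 = (25.78 ± 18.03) / 9.81 → t = 0.7898 s or 4.466 s.
The descending-branch root is 4.466 s.

4.466 s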